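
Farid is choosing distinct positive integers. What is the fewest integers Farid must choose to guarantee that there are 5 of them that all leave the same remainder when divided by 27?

109

The 27 residue classes mod 27 are the pigeonholes.
With 108 integers one could put 4 in each residue class and have no class reach 5.
The 109th integer pushes some class to 5, so 27·4 + 1 = 109.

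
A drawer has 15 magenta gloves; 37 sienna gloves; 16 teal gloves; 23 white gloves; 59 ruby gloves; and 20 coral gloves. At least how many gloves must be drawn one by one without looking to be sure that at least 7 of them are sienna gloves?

In the worst case for collecting sienna gloves, every non-sienna glove comes out first.
There are 15 + 16 + 23 + 59 + 20 = 133 non-sienna gloves altogether.
After those, each further glove must be sienna, so 133 + 7 = 140 draws guarantee 7 sienna gloves.

140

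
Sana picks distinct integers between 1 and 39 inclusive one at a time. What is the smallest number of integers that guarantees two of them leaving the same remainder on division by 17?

The 17 residue classes mod 17 are the pigeonholes.
With 17 integers one could put 1 in each residue class and have no class reach 2.
The 18th integer pushes some class to 2, so 17·1 + 1 = 18.

18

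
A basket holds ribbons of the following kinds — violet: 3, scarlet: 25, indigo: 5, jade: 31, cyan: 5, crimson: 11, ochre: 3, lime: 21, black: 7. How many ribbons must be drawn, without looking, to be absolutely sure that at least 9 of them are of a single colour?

By pigeonhole, put each drawn ribbon into a box by colour. The largest draw with every box below 9 takes min(count, 8) from each colour; colours with fewer than 8 contribute all they have.
Σ min(cᵢ, 8) = 3 + 8 + 5 + 8 + 5 + 8 + 3 + 8 + 7 = 55.
Draw number 55 + 1 = 56 must push one box to 9.

56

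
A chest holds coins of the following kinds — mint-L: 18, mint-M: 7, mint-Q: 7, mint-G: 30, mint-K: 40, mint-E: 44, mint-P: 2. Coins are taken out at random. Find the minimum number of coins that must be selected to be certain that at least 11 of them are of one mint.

By the pigeonhole principle, the 7 mints are the holes; the coins drawn are the pigeons.
To avoid 11 of any one mint, the worst case takes at most 10 of each mint, or every coin of a mint that has fewer than 10.
That gives 10 + 7 + 7 + 10 + 10 + 10 + 2 = 56 coins with no mint reaching 11.
The next coin forces some mint to 11, so 56 + 1 = 57.

57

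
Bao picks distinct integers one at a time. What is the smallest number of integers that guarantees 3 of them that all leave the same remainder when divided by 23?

The 23 residue classes mod 23 are the pigeonholes.
With 46 integers one could put 2 in each residue class and have no class reach 3.
The 47th integer pushes some class to 3, so 23·2 + 1 = 47.

47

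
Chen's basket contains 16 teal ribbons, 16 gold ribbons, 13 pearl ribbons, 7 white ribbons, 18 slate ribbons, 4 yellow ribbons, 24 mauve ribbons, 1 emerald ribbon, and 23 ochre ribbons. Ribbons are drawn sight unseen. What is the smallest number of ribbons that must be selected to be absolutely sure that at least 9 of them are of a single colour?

61

Pigeonhole: the 9 colours are the holes; the ribbons drawn are the pigeons.
To avoid 9 of any one colour, the worst case takes at most 8 of each colour, or every ribbon of a colour that has fewer than 8.
That gives 8 + 8 + 8 + 7 + 8 + 4 + 8 + 1 + 8 = 60 ribbons with no colour reaching 9.
The next ribbon forces some colour to 9, so 60 + 1 = 61.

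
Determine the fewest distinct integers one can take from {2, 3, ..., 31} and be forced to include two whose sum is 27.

19

Group the elements by complementary pair {x, 27−x}: {2,25}, {3,24}, {4,23}, …, giving 12 two-element pairs and 6 integers whose partner 27−x falls outside [2,31].
Treating each of those 18 groups as a pigeonhole, one can pick one integer per group — 18 integers — with no two summing to 27.
The 19th integer lands in an occupied pair, forcing a sum of 27.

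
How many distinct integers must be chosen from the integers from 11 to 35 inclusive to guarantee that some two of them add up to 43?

15

A set avoiding the sum 43 can contain at most one of each pair {x, 43−x}, plus the 3 elements whose complement lies outside the range.
The integers 22, …, 35 (14 of them) are such a set: any two sum to at least 22+23 = 45 > 43.
By the pigeonhole principle, any 15th integer completes one of the 11 pairs, so 15 choices force a sum of 43.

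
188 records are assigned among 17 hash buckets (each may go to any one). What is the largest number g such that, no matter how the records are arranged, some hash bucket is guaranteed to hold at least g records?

12

The 17 hash buckets are the holes and the 188 records are the pigeons.
If every hash bucket held at most 11 records, the total would be at most 17 × 11 = 187, which is less than 188.
So some hash bucket holds at least ⌈188/17⌉ = 12 records.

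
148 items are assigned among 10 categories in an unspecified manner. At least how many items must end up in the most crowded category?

15

The 10 categories are the holes and the 148 items are the pigeons.
If every category held at most 14 items, the total would be at most 10 × 14 = 140, which is less than 148.
So some category holds at least ⌈148/10⌉ = 15 items.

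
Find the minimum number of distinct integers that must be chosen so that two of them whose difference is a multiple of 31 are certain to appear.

32

Integers whose pairwise differences are multiples of 31 are exactly those sharing a remainder mod 31. The 31 residue classes mod 31 are the pigeonholes.
With 31 integers one could put 1 in each residue class and have no class reach 2.
The 32nd integer pushes some class to 2, so 31·1 + 1 = 32.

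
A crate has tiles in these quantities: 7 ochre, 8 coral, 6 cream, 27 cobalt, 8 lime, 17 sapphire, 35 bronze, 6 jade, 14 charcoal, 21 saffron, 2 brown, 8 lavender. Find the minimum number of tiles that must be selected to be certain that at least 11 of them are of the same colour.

96

The 12 colours are the holes; the tiles drawn are the pigeons.
To avoid 11 of any one colour, the worst case takes at most 10 of each colour, or every tile of a colour that has fewer than 10.
That gives 7 + 8 + 6 + 10 + 8 + 10 + 10 + 6 + 10 + 10 + 2 + 8 = 95 tiles with no colour reaching 11.
The next tile forces some colour to 11, so 95 + 1 = 96.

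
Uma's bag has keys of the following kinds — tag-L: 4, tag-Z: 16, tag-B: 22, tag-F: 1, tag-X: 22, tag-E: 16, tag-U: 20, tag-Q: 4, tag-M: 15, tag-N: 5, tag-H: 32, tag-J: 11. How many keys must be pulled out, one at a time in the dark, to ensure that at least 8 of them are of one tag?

71

By the pigeonhole principle, put each drawn key into a box by tag. The largest draw with every box below 8 takes min(count, 7) from each tag; tags with fewer than 7 contribute all they have.
Σ min(cᵢ, 7) = 4 + 7 + 7 + 1 + 7 + 7 + 7 + 4 + 7 + 5 + 7 + 7 = 70.
Draw number 70 + 1 = 71 must push one box to 8.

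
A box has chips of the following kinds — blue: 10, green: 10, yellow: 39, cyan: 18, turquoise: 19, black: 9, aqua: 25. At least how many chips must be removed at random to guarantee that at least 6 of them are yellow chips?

In the worst case for collecting yellow chips, every non-yellow chip comes out first.
There are 10 + 10 + 18 + 19 + 9 + 25 = 91 non-yellow chips altogether.
After those, each further chip must be yellow, so 91 + 6 = 97 draws guarantee 6 yellow chips.

97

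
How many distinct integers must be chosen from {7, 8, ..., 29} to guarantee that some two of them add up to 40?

15

A set avoiding the sum 40 can contain at most one of each pair {x, 40−x}, plus the 5 elements whose complement lies outside the range or equal to its own complement.
The integers 7, …, 20 (14 of them) are such a set: any two sum to at least 7+8 = 15 and at most 19+20 = 39 < 40.
Any 15th integer completes one of the 9 pairs, so 15 choices force a sum of 40.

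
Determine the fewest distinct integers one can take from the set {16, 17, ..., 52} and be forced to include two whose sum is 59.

24

Group the elements by complementary pair {x, 59−x}: {16,43}, {17,42}, {18,41}, …, giving 14 two-element pairs and 9 integers whose partner 59−x falls outside [16,52].
By the pigeonhole principle, treating each of those 23 groups as a pigeonhole, one can pick one integer per group — 23 integers — with no two summing to 59.
The 24th integer lands in an occupied pair, forcing a sum of 59.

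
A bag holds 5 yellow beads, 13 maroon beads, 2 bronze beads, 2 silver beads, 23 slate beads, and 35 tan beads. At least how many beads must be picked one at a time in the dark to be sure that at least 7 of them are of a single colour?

An adversary could hand out at most 6 beads per colour (yellow, bronze, silver run out sooner): 5 + 6 + 2 + 2 + 6 + 6 = 27 beads and still no colour has 7.
By pigeonhole, one more bead lands in a colour already at 6, so 28 draws are enough and 27 are not.

28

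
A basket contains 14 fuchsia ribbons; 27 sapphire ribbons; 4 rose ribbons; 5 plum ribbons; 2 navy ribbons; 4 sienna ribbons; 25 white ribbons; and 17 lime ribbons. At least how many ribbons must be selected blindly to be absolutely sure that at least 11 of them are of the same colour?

56

Put each drawn ribbon into a box by colour. The largest draw with every box below 11 takes min(count, 10) from each colour; colours with fewer than 10 contribute all they have.
Σ min(cᵢ, 10) = 10 + 10 + 4 + 5 + 2 + 4 + 10 + 10 = 55.
Draw number 55 + 1 = 56 must push one box to 11.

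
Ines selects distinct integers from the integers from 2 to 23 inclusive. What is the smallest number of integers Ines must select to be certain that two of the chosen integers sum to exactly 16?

Group the elements by complementary pair {x, 16−x}: {2,14}, {3,13}, {4,12}, …, giving 6 two-element pairs, the single value 8 (it cannot pair with itself since the integers are distinct), and 9 integers whose partner 16−x falls outside [2,23].
Treating each of those 16 groups as a pigeonhole, one can pick one integer per group — 16 integers — with no two summing to 16.
The 17th integer lands in an occupied pair, forcing a sum of 16.

17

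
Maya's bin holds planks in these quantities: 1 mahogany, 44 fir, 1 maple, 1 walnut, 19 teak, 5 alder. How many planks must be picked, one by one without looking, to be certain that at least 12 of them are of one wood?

An adversary could hand out at most 11 planks per wood (4 woods run out sooner): 1 + 11 + 1 + 1 + 11 + 5 = 30 planks and still no wood has 12.
Pigeonhole: one more plank lands in a wood already at 11, so 31 draws are enough and 30 are not.

31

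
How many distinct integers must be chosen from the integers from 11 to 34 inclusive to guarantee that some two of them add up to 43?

14

Group the elements by complementary pair {x, 43−x}: {11,32}, {12,31}, {13,30}, …, giving 11 two-element pairs and 2 integers whose partner 43−x falls outside [11,34].
Treating each of those 13 groups as a pigeonhole, one can pick one integer per group — 13 integers — with no two summing to 43.
The 14th integer lands in an occupied pair, forcing a sum of 43.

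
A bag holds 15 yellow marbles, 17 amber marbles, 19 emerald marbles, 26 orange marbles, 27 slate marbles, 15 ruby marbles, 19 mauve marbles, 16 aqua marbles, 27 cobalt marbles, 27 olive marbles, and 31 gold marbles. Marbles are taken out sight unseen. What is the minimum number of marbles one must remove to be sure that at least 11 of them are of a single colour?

111

An adversary could hand out at most 10 marbles per colour: 10 + 10 + 10 + 10 + 10 + 10 + 10 + 10 + 10 + 10 + 10 = 110 marbles and still no colour has 11.
By the pigeonhole principle, one more marble lands in a colour already at 10, so 111 draws are enough and 110 are not.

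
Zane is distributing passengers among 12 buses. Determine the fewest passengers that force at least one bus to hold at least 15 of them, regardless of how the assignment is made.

With 168 passengers one could put exactly 14 in each of the 12 buses, and no bus would reach 15.
By pigeonhole, one more passenger must land in a bus that already has 14, giving it 15.
So 12 × 14 + 1 = 169 passengers are required.

169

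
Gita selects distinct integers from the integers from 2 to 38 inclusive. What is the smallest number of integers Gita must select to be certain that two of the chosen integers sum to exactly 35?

22

Two chosen integers sum to 35 exactly when both halves of some pair {x, 35−x} with 2 ≤ x ≤ 35−x ≤ 33 are chosen — 16 such pairs.
The remaining 5 elements (those with no distinct partner in range) can never complete a 35-sum, so the worst case takes all of them and one from each pair: 5 + 16 = 21.
Pigeonhole: the 22nd integer has to be the second member of some pair, so 21 + 1 = 22.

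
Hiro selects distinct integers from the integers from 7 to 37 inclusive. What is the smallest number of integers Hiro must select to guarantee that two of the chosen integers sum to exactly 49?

Group the elements by complementary pair {x, 49−x}: {12,37}, {13,36}, {14,35}, …, giving 13 two-element pairs and 5 integers whose partner 49−x falls outside [7,37].
Treating each of those 18 groups as a pigeonhole, one can pick one integer per group — 18 integers — with no two summing to 49.
The 19th integer lands in an occupied pair, forcing a sum of 49.

19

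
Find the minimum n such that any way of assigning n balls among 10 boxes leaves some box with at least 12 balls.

111

With 110 balls one could put exactly 11 in each of the 10 boxes, and no box would reach 12.
By the pigeonhole principle, one more ball must land in a box that already has 11, giving it 12.
So 10 × 11 + 1 = 111 balls are required.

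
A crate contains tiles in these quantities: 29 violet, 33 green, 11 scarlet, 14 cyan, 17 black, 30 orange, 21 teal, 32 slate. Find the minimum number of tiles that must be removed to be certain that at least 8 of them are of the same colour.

Put each drawn tile into a box by colour. The largest draw with every box below 8 takes min(count, 7) from each colour.
Σ min(cᵢ, 7) = 7 + 7 + 7 + 7 + 7 + 7 + 7 + 7 = 56.
Draw number 56 + 1 = 57 must push one box to 8.

57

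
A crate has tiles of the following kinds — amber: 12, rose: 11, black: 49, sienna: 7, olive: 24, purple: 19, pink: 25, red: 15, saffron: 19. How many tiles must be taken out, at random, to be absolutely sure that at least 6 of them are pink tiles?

162

In the worst case for collecting pink tiles, every non-pink tile comes out first.
There are 12 + 11 + 49 + 7 + 24 + 19 + 15 + 19 = 156 non-pink tiles altogether.
After those, each further tile must be pink, so 156 + 6 = 162 draws guarantee 6 pink tiles.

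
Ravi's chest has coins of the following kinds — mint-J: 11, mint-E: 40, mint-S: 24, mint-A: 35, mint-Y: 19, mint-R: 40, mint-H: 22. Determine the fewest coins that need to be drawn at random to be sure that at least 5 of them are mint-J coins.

In the worst case for collecting mint-J coins, every non-mint-J coin comes out first.
There are 40 + 24 + 35 + 19 + 40 + 22 = 180 non-mint-J coins altogether.
After those, each further coin must be mint-J, so 180 + 5 = 185 draws guarantee 5 mint-J coins.

185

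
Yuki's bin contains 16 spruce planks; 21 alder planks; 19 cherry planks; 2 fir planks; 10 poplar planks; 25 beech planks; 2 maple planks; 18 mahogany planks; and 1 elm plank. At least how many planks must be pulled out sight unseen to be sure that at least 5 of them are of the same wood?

By pigeonhole, put each drawn plank into a box by wood. The largest draw with every box below 5 takes min(count, 4) from each wood; woods with fewer than 4 contribute all they have.
Σ min(cᵢ, 4) = 4 + 4 + 4 + 2 + 4 + 4 + 2 + 4 + 1 = 29.
Draw number 29 + 1 = 30 must push one box to 5.

30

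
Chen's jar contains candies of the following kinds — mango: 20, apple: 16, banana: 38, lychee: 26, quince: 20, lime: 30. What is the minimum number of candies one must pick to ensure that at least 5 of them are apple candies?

139

In the worst case for collecting apple candies, every non-apple candy comes out first.
There are 20 + 38 + 26 + 20 + 30 = 134 non-apple candies altogether.
After those, each further candy must be apple, so 134 + 5 = 139 draws guarantee 5 apple candies.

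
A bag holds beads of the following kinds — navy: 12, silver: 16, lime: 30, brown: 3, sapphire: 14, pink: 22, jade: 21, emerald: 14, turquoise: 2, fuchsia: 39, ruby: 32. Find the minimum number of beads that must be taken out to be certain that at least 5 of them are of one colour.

An adversary could hand out at most 4 beads per colour (brown, turquoise run out sooner): 4 + 4 + 4 + 3 + 4 + 4 + 4 + 4 + 2 + 4 + 4 = 41 beads and still no colour has 5.
One more bead lands in a colour already at 4, so 42 draws are enough and 41 are not.

42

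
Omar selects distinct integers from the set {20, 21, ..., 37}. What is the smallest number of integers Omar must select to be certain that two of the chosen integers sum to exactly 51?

13

Two chosen integers sum to 51 exactly when both halves of some pair {x, 51−x} with 20 ≤ x ≤ 51−x ≤ 31 are chosen — 6 such pairs.
The remaining 6 elements (those with no distinct partner in range) can never complete a 51-sum, so the worst case takes all of them and one from each pair: 6 + 6 = 12.
Pigeonhole: the 13th integer has to be the second member of some pair, so 12 + 1 = 13.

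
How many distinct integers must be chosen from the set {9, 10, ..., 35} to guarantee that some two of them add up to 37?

18

Two chosen integers sum to 37 exactly when both halves of some pair {x, 37−x} with 9 ≤ x ≤ 37−x ≤ 28 are chosen — 10 such pairs.
The remaining 7 elements (those with no distinct partner in range) can never complete a 37-sum, so the worst case takes all of them and one from each pair: 7 + 10 = 17.
By the pigeonhole principle, the 18th integer has to be the second member of some pair, so 17 + 1 = 18.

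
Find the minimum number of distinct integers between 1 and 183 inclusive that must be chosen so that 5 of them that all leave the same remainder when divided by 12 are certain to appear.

49

Pigeonhole: the 12 residue classes mod 12 are the pigeonholes.
With 48 integers one could put 4 in each residue class and have no class reach 5.
The 49th integer pushes some class to 5, so 12·4 + 1 = 49.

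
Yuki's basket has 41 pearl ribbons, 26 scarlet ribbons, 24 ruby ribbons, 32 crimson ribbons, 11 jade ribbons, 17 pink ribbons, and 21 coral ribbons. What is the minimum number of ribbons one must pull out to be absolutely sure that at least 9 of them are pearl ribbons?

140

In the worst case for collecting pearl ribbons, every non-pearl ribbon comes out first.
There are 26 + 24 + 32 + 11 + 17 + 21 = 131 non-pearl ribbons altogether.
After those, each further ribbon must be pearl, so 131 + 9 = 140 draws guarantee 9 pearl ribbons.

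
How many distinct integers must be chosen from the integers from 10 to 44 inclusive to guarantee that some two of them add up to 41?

25

Two chosen integers sum to 41 exactly when both halves of some pair {x, 41−x} with 10 ≤ x ≤ 41−x ≤ 31 are chosen — 11 such pairs.
The remaining 13 elements (those with no distinct partner in range) can never complete a 41-sum, so the worst case takes all of them and one from each pair: 13 + 11 = 24.
The 25th integer has to be the second member of some pair, so 24 + 1 = 25.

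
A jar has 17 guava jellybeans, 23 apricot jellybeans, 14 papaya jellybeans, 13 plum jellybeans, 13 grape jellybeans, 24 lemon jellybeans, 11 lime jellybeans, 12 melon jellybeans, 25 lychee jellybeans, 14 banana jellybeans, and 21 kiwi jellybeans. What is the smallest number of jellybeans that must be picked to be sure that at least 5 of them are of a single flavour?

45

An adversary could hand out at most 4 jellybeans per flavour: 4 + 4 + 4 + 4 + 4 + 4 + 4 + 4 + 4 + 4 + 4 = 44 jellybeans and still no flavour has 5.
By the pigeonhole principle, one more jellybean lands in a flavour already at 4, so 45 draws are enough and 44 are not.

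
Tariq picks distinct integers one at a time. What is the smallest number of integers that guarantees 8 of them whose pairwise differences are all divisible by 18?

Integers whose pairwise differences are multiples of 18 are exactly those sharing a remainder mod 18. Pigeonhole: the 18 residue classes mod 18 are the pigeonholes.
With 126 integers one could put 7 in each residue class and have no class reach 8.
The 127th integer pushes some class to 8, so 18·7 + 1 = 127.

127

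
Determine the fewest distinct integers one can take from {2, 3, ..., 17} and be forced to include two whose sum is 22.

11

A set avoiding the sum 22 can contain at most one of each pair {x, 22−x}, plus the 4 elements whose complement lies outside the range or equal to its own complement.
The integers 2, …, 11 (10 of them) are such a set: any two sum to at least 2+3 = 5 and at most 10+11 = 21 < 22.
By pigeonhole, any 11th integer completes one of the 6 pairs, so 11 choices force a sum of 22.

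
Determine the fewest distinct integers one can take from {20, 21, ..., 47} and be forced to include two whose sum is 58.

Two chosen integers sum to 58 exactly when both halves of some pair {x, 58−x} with 20 ≤ x ≤ 58−x ≤ 38 are chosen — 9 such pairs.
The remaining 10 elements (those with no distinct partner in range) can never complete a 58-sum, so the worst case takes all of them and one from each pair: 10 + 9 = 19.
The 20th integer has to be the second member of some pair, so 19 + 1 = 20.

20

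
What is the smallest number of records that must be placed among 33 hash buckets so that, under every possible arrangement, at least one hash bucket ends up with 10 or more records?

298

With 297 records one could put exactly 9 in each of the 33 hash buckets, and no hash bucket would reach 10.
By the pigeonhole principle, one more record must land in a hash bucket that already has 9, giving it 10.
So 33 × 9 + 1 = 298 records are required.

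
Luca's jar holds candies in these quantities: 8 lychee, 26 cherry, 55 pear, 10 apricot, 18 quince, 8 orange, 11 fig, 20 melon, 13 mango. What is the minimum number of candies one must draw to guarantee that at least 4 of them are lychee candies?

165

In the worst case for collecting lychee candies, every non-lychee candy comes out first.
There are 26 + 55 + 10 + 18 + 8 + 11 + 20 + 13 = 161 non-lychee candies altogether.
After those, each further candy must be lychee, so 161 + 4 = 165 draws guarantee 4 lychee candies.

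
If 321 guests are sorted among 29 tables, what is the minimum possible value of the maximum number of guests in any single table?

12

The 29 tables are the holes and the 321 guests are the pigeons.
If every table held at most 11 guests, the total would be at most 29 × 11 = 319, which is less than 321.
So some table holds at least ⌈321/29⌉ = 12 guests.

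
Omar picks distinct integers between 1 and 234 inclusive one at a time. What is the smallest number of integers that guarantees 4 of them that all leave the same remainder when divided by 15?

By the pigeonhole principle, the 15 residue classes mod 15 are the pigeonholes.
With 45 integers one could put 3 in each residue class and have no class reach 4.
The 46th integer pushes some class to 4, so 15·3 + 1 = 46.

46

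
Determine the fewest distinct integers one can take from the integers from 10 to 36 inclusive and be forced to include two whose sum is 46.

15

Two chosen integers sum to 46 exactly when both halves of some pair {x, 46−x} with 10 ≤ x ≤ 46−x ≤ 36 are chosen — 13 such pairs.
The remaining 1 element (those with no distinct partner in range) can never complete a 46-sum, so the worst case takes all of them and one from each pair: 1 + 13 = 14.
The 15th integer has to be the second member of some pair, so 14 + 1 = 15.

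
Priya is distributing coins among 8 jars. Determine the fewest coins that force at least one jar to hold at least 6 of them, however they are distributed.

With 40 coins one could put exactly 5 in each of the 8 jars, and no jar would reach 6.
By the pigeonhole principle, one more coin must land in a jar that already has 5, giving it 6.
So 8 × 5 + 1 = 41 coins are required.

41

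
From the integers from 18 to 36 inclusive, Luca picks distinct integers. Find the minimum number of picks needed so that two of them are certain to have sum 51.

12

Group the elements by complementary pair {x, 51−x}: {18,33}, {19,32}, {20,31}, …, giving 8 two-element pairs and 3 integers whose partner 51−x falls outside [18,36].
Treating each of those 11 groups as a pigeonhole, one can pick one integer per group — 11 integers — with no two summing to 51.
The 12th integer lands in an occupied pair, forcing a sum of 51.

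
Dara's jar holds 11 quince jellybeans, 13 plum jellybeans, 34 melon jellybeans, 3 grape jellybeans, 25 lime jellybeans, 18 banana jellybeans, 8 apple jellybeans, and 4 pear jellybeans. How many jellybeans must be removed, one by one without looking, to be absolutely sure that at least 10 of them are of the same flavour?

61

The 8 flavours are the holes; the jellybeans drawn are the pigeons.
To avoid 10 of any one flavour, the worst case takes at most 9 of each flavour, or every jellybean of a flavour that has fewer than 9.
That gives 9 + 9 + 9 + 3 + 9 + 9 + 8 + 4 = 60 jellybeans with no flavour reaching 10.
The next jellybean forces some flavour to 10, so 60 + 1 = 61.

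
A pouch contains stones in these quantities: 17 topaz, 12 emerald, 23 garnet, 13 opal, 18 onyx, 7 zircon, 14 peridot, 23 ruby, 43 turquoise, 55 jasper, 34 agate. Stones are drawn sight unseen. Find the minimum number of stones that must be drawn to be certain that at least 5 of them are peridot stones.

250

In the worst case for collecting peridot stones, every non-peridot stone comes out first.
There are 17 + 12 + 23 + 13 + 18 + 7 + 23 + 43 + 55 + 34 = 245 non-peridot stones altogether.
After those, each further stone must be peridot, so 245 + 5 = 250 draws guarantee 5 peridot stones.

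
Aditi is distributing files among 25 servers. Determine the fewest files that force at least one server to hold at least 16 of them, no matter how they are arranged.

With 375 files one could put exactly 15 in each of the 25 servers, and no server would reach 16.
One more file must land in a server that already has 15, giving it 16.
So 25 × 15 + 1 = 376 files are required.

376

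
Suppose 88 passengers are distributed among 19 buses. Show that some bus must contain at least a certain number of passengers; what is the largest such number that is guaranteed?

The 19 buses are the holes and the 88 passengers are the pigeons.
If every bus held at most 4 passengers, the total would be at most 19 × 4 = 76, which is less than 88.
So some bus holds at least ⌈88/19⌉ = 5 passengers.

5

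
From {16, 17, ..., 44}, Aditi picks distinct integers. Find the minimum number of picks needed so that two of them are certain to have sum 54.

Two chosen integers sum to 54 exactly when both halves of some pair {x, 54−x} with 16 ≤ x ≤ 54−x ≤ 38 are chosen — 11 such pairs.
The remaining 7 elements (those with no distinct partner in range) can never complete a 54-sum, so the worst case takes all of them and one from each pair: 7 + 11 = 18.
The 19th integer has to be the second member of some pair, so 18 + 1 = 19.

19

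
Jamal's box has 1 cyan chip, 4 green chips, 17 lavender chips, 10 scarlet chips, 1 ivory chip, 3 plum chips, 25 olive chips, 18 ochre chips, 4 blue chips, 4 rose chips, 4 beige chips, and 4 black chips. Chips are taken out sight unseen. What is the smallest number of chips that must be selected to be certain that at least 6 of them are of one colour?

Put each drawn chip into a box by colour. The largest draw with every box below 6 takes min(count, 5) from each colour; colours with fewer than 5 contribute all they have.
Σ min(cᵢ, 5) = 1 + 4 + 5 + 5 + 1 + 3 + 5 + 5 + 4 + 4 + 4 + 4 = 45.
Draw number 45 + 1 = 46 must push one box to 6.

46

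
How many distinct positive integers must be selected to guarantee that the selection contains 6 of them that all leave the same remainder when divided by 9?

By the pigeonhole principle, the 9 residue classes mod 9 are the pigeonholes.
With 45 integers one could put 5 in each residue class and have no class reach 6.
The 46th integer pushes some class to 6, so 9·5 + 1 = 46.

46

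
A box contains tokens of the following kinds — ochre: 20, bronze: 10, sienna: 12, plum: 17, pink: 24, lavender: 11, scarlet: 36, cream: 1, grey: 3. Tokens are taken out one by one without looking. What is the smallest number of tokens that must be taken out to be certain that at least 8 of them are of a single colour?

Pigeonhole: put each drawn token into a box by colour. The largest draw with every box below 8 takes min(count, 7) from each colour; colours with fewer than 7 contribute all they have.
Σ min(cᵢ, 7) = 7 + 7 + 7 + 7 + 7 + 7 + 7 + 1 + 3 = 53.
Draw number 53 + 1 = 54 must push one box to 8.

54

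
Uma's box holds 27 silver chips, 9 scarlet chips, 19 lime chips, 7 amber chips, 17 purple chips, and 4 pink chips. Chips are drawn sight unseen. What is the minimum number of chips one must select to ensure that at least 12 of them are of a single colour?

By pigeonhole, put each drawn chip into a box by colour. The largest draw with every box below 12 takes min(count, 11) from each colour; colours with fewer than 11 contribute all they have.
Σ min(cᵢ, 11) = 11 + 9 + 11 + 7 + 11 + 4 = 53.
Draw number 53 + 1 = 54 must push one box to 12.

54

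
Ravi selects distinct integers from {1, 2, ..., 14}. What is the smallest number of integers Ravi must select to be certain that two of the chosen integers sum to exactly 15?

8

Two chosen integers sum to 15 exactly when both halves of some pair {x, 15−x} with 1 ≤ x ≤ 15−x ≤ 14 are chosen — 7 such pairs.
Every element belongs to one of those pairs, so the worst case picks one from each: 7 integers.
The 8th integer has to be the second member of some pair, so 7 + 1 = 8.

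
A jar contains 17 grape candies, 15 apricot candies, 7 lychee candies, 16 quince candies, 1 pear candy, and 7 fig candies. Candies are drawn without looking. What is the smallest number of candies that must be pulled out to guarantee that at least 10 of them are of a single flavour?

43

Pigeonhole: put each drawn candy into a box by flavour. The largest draw with every box below 10 takes min(count, 9) from each flavour; flavours with fewer than 9 contribute all they have.
Σ min(cᵢ, 9) = 9 + 9 + 7 + 9 + 1 + 7 = 42.
Draw number 42 + 1 = 43 must push one box to 10.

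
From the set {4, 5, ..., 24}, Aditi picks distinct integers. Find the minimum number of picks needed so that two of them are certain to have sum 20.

16

Two chosen integers sum to 20 exactly when both halves of some pair {x, 20−x} with 4 ≤ x ≤ 20−x ≤ 16 are chosen — 6 such pairs.
The remaining 9 elements (those with no distinct partner in range) can never complete a 20-sum, so the worst case takes all of them and one from each pair: 9 + 6 = 15.
The 16th integer has to be the second member of some pair, so 15 + 1 = 16.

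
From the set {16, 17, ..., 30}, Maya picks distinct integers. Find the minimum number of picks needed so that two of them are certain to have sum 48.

10

A set avoiding the sum 48 can contain at most one of each pair {x, 48−x}, plus the 3 elements whose complement lies outside the range or equal to its own complement.
The integers 16, …, 24 (9 of them) are such a set: any two sum to at least 16+17 = 33 and at most 23+24 = 47 < 48.
Any 10th integer completes one of the 6 pairs, so 10 choices force a sum of 48.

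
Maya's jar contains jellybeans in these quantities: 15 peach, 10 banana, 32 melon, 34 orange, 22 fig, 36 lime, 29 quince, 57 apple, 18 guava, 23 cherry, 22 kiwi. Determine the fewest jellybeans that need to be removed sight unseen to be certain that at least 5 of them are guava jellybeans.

285

In the worst case for collecting guava jellybeans, every non-guava jellybean comes out first.
There are 15 + 10 + 32 + 34 + 22 + 36 + 29 + 57 + 23 + 22 = 280 non-guava jellybeans altogether.
After those, each further jellybean must be guava, so 280 + 5 = 285 draws guarantee 5 guava jellybeans.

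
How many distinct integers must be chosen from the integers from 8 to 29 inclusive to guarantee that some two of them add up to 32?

15

Two chosen integers sum to 32 exactly when both halves of some pair {x, 32−x} with 8 ≤ x ≤ 32−x ≤ 24 are chosen — 8 such pairs.
The remaining 6 elements (those with no distinct partner in range) can never complete a 32-sum, so the worst case takes all of them and one from each pair: 6 + 8 = 14.
By pigeonhole, the 15th integer has to be the second member of some pair, so 14 + 1 = 15.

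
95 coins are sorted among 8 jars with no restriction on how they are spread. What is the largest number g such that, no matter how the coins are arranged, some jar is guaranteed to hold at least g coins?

By the pigeonhole principle, the 8 jars are the holes and the 95 coins are the pigeons.
If every jar held at most 11 coins, the total would be at most 8 × 11 = 88, which is less than 95.
So some jar holds at least ⌈95/8⌉ = 12 coins.

12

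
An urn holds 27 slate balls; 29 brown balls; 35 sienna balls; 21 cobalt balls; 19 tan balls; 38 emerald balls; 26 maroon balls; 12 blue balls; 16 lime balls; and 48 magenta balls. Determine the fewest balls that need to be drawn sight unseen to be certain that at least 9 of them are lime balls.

In the worst case for collecting lime balls, every non-lime ball comes out first.
There are 27 + 29 + 35 + 21 + 19 + 38 + 26 + 12 + 48 = 255 non-lime balls altogether.
After those, each further ball must be lime, so 255 + 9 = 264 draws guarantee 9 lime balls.

264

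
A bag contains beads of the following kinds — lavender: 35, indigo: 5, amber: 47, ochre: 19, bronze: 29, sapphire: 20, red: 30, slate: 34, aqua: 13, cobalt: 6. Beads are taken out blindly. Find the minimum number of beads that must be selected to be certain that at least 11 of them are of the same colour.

92

An adversary could hand out at most 10 beads per colour (indigo, cobalt run out sooner): 10 + 5 + 10 + 10 + 10 + 10 + 10 + 10 + 10 + 6 = 91 beads and still no colour has 11.
By pigeonhole, one more bead lands in a colour already at 10, so 92 draws are enough and 91 are not.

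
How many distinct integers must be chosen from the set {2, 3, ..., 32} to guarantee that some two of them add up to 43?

21

A set avoiding the sum 43 can contain at most one of each pair {x, 43−x}, plus the 9 elements whose complement lies outside the range.
The integers 2, …, 21 (20 of them) are such a set: any two sum to at least 2+3 = 5 and at most 20+21 = 41 < 43.
Any 21st integer completes one of the 11 pairs, so 21 choices force a sum of 43.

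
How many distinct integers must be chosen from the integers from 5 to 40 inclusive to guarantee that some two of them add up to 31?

26

Group the elements by complementary pair {x, 31−x}: {5,26}, {6,25}, {7,24}, …, giving 11 two-element pairs and 14 integers whose partner 31−x falls outside [5,40].
Treating each of those 25 groups as a pigeonhole, one can pick one integer per group — 25 integers — with no two summing to 31.
The 26th integer lands in an occupied pair, forcing a sum of 31.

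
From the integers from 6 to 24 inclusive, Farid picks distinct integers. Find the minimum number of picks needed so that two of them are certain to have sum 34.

13

Group the elements by complementary pair {x, 34−x}: {10,24}, {11,23}, {12,22}, …, giving 7 two-element pairs, the single value 17 (it cannot pair with itself since the integers are distinct), and 4 integers whose partner 34−x falls outside [6,24].
Treating each of those 12 groups as a pigeonhole, one can pick one integer per group — 12 integers — with no two summing to 34.
The 13th integer lands in an occupied pair, forcing a sum of 34.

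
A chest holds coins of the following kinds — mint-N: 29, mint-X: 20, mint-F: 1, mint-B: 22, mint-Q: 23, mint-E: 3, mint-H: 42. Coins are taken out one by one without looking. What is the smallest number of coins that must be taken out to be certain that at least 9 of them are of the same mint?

An adversary could hand out at most 8 coins per mint (mint-F, mint-E run out sooner): 8 + 8 + 1 + 8 + 8 + 3 + 8 = 44 coins and still no mint has 9.
By the pigeonhole principle, one more coin lands in a mint already at 8, so 45 draws are enough and 44 are not.

45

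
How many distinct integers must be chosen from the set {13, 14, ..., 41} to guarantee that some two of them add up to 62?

Two chosen integers sum to 62 exactly when both halves of some pair {x, 62−x} with 21 ≤ x ≤ 62−x ≤ 41 are chosen — 10 such pairs.
The remaining 9 elements (those with no distinct partner in range) can never complete a 62-sum, so the worst case takes all of them and one from each pair: 9 + 10 = 19.
The 20th integer has to be the second member of some pair, so 19 + 1 = 20.

20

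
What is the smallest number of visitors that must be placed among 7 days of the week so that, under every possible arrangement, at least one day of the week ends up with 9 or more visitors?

With 56 visitors one could put exactly 8 in each of the 7 days of the week, and no day of the week would reach 9.
Pigeonhole: one more visitor must land in a day of the week that already has 8, giving it 9.
So 7 × 8 + 1 = 57 visitors are required.

57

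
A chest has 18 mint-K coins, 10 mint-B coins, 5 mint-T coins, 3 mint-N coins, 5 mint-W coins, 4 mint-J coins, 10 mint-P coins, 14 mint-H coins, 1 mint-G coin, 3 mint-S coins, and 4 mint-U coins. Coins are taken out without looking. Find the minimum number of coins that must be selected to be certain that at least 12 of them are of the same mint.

68

By pigeonhole, the 11 mints are the holes; the coins drawn are the pigeons.
To avoid 12 of any one mint, the worst case takes at most 11 of each mint, or every coin of a mint that has fewer than 11.
That gives 11 + 10 + 5 + 3 + 5 + 4 + 10 + 11 + 1 + 3 + 4 = 67 coins with no mint reaching 12.
The next coin forces some mint to 12, so 67 + 1 = 68.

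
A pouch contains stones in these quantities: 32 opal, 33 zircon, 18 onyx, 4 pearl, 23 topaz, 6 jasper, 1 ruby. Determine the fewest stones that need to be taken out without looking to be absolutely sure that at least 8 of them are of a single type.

40

An adversary could hand out at most 7 stones per type (pearl, jasper, ruby run out sooner): 7 + 7 + 7 + 4 + 7 + 6 + 1 = 39 stones and still no type has 8.
One more stone lands in a type already at 7, so 40 draws are enough and 39 are not.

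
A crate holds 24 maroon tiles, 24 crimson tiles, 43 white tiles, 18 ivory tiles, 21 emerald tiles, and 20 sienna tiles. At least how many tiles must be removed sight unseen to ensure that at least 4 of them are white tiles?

111

In the worst case for collecting white tiles, every non-white tile comes out first.
There are 24 + 24 + 18 + 21 + 20 = 107 non-white tiles altogether.
After those, each further tile must be white, so 107 + 4 = 111 draws guarantee 4 white tiles.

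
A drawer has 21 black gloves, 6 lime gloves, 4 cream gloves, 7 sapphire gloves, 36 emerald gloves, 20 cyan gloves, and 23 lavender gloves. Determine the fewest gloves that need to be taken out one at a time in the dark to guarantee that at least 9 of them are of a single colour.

50

An adversary could hand out at most 8 gloves per colour (lime, cream, sapphire run out sooner): 8 + 6 + 4 + 7 + 8 + 8 + 8 = 49 gloves and still no colour has 9.
By the pigeonhole principle, one more glove lands in a colour already at 8, so 50 draws are enough and 49 are not.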